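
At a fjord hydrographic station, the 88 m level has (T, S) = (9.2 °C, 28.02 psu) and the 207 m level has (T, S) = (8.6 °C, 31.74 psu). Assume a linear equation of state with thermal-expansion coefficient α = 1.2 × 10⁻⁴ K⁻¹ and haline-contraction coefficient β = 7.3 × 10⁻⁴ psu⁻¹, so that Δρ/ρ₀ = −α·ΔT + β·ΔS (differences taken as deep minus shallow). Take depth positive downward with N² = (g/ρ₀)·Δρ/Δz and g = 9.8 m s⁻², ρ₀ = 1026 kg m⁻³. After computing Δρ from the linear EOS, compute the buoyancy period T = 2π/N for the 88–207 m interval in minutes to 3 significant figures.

6.91 min

ΔT = -0.6 K, ΔS = +3.72 psu (deep − shallow).
Δρ/ρ₀ = −αΔT + βΔS = 7.20 × 10⁻⁵ + 2.7156 × 10⁻³ = 2.7876 × 10⁻³, so Δρ ≈ 2.860 kg m⁻³.
N² = (g/ρ₀)·Δρ/Δz = g·(Δρ/ρ₀)/Δz = 9.8 × 2.7876 × 10⁻³ / 119 = 2.2957 × 10⁻⁴ s⁻².
N = √(2.2957 × 10⁻⁴) = 0.015152 rad s⁻¹ → T = 2π/N = 414.68 s = 6.9113 min ≈ 6.91 min.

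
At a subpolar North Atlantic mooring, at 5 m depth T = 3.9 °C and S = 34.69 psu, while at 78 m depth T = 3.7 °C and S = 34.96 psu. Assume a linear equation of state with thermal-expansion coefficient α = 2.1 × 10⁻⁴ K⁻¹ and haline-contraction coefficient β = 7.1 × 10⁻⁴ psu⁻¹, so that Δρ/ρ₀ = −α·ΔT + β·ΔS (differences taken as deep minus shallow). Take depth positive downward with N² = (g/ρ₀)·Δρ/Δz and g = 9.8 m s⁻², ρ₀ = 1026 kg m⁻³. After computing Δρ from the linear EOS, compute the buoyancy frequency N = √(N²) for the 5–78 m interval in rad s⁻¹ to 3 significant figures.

5.60 × 10⁻³ rad s⁻¹

ΔT = -0.2 K, ΔS = +0.27 psu (deep − shallow).
Δρ/ρ₀ = −αΔT + βΔS = 4.20 × 10⁻⁵ + 1.917 × 10⁻⁴ = 2.337 × 10⁻⁴, so Δρ ≈ 0.2398 kg m⁻³.
N² = (g/ρ₀)·Δρ/Δz = g·(Δρ/ρ₀)/Δz = 9.8 × 2.337 × 10⁻⁴ / 73 = 3.1373 × 10⁻⁵ s⁻².
N = √(3.1373 × 10⁻⁵) = 5.6012 × 10⁻³ rad s⁻¹ ≈ 5.60 × 10⁻³ rad s⁻¹.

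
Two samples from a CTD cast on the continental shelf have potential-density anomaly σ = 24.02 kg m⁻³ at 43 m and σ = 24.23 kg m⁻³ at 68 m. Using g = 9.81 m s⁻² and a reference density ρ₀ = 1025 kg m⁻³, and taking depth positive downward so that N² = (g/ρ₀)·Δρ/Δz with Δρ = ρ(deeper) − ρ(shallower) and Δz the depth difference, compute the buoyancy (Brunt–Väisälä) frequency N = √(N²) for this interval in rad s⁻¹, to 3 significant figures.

8.97 × 10⁻³ rad s⁻¹

Δρ = 1024.23 − 1024.02 = 0.21 kg m⁻³ over Δz = 68 − 43 = 25 m.
N² = (9.81/1025) × (0.21/25) = 8.0394 × 10⁻⁵ s⁻².
N = √(8.0394 × 10⁻⁵) = 8.9663 × 10⁻³ rad s⁻¹ ≈ 8.97 × 10⁻³ rad s⁻¹.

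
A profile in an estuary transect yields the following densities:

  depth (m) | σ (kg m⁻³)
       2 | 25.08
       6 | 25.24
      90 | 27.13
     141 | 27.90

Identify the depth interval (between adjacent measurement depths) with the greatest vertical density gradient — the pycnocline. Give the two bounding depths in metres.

2–6 m

Compute the density gradient over each adjacent pair:
  2–6 m: Δρ/Δz = 0.16/4 = 0.040 kg m⁻⁴
  6–90 m: Δρ/Δz = 1.89/84 = 0.022 kg m⁻⁴
  90–141 m: Δρ/Δz = 0.77/51 = 0.015 kg m⁻⁴
The largest gradient is in the 2–6 m interval — the pycnocline.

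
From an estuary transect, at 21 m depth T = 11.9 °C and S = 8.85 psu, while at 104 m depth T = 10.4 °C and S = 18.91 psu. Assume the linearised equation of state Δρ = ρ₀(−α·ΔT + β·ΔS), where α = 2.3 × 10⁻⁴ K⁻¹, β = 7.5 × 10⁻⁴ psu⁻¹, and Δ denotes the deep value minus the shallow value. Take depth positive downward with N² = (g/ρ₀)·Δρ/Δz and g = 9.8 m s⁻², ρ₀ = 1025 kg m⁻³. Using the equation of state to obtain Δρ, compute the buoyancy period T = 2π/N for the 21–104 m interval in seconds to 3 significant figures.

206 s

ΔT = -1.5 K, ΔS = +10.06 psu (deep − shallow).
Δρ/ρ₀ = −αΔT + βΔS = 3.45 × 10⁻⁴ + 7.545 × 10⁻³ = 7.89 × 10⁻³, so Δρ ≈ 8.087 kg m⁻³.
N² = (g/ρ₀)·Δρ/Δz = g·(Δρ/ρ₀)/Δz = 9.8 × 7.89 × 10⁻³ / 83 = 9.3159 × 10⁻⁴ s⁻².
N = √(9.3159 × 10⁻⁴) = 0.030522 rad s⁻¹ → T = 2π/N = 205.86 s ≈ 206 s.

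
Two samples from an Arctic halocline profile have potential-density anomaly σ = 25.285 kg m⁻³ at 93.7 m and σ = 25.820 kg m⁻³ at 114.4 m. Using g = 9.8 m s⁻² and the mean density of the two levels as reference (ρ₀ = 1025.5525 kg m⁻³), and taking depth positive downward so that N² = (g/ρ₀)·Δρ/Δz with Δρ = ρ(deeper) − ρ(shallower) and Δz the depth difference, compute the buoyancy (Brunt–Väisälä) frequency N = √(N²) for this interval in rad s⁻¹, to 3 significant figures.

0.0157 rad s⁻¹

Δρ = 1025.820 − 1025.285 = 0.535 kg m⁻³ over Δz = 114.4 − 93.7 = 20.7 m.
N² = (9.8/1025.5525) × (0.535/20.7) = 2.4697 × 10⁻⁴ s⁻².
N = √(2.4697 × 10⁻⁴) = 0.015715 rad s⁻¹ ≈ 0.0157 rad s⁻¹.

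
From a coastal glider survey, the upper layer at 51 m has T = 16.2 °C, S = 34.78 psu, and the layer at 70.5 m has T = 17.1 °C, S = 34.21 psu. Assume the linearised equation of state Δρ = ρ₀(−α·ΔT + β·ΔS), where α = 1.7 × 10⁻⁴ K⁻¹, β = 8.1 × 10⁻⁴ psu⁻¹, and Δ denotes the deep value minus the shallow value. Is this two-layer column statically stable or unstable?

unstable

ΔT = 17.1 − 16.2 = +0.9 K and ΔS = 34.21 − 34.78 = -0.57 psu (deep − shallow).
−αΔT = -1.53 × 10⁻⁴; βΔS = -4.617 × 10⁻⁴; sum Δρ/ρ₀ = -6.147 × 10⁻⁴.
Δρ/ρ₀ < 0, so Δρ < 0: deeper water is lighter → statically unstable; the column would overturn.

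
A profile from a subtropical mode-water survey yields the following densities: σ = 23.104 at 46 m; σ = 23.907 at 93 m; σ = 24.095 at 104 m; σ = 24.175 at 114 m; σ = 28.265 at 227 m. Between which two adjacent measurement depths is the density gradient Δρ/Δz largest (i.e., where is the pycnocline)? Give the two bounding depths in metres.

Compute the density gradient over each adjacent pair:
  46–93 m: Δρ/Δz = 0.803/47 = 0.017 kg m⁻⁴
  93–104 m: Δρ/Δz = 0.188/11 = 0.017 kg m⁻⁴
  104–114 m: Δρ/Δz = 0.080/10 = 8.0 × 10⁻³ kg m⁻⁴
  114–227 m: Δρ/Δz = 4.090/113 = 0.036 kg m⁻⁴
The largest gradient is in the 114–227 m interval — the pycnocline.

114–227 m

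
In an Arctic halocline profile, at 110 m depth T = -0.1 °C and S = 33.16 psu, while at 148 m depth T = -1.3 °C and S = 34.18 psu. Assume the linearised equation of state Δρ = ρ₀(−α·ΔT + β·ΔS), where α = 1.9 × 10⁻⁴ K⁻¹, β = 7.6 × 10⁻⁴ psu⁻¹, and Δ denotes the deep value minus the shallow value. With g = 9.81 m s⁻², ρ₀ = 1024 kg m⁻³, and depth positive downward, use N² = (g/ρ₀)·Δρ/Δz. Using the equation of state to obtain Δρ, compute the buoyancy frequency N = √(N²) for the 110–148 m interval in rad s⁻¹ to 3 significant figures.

0.0161 rad s⁻¹

ΔT = -1.2 K, ΔS = +1.02 psu (deep − shallow).
Δρ/ρ₀ = −αΔT + βΔS = 2.28 × 10⁻⁴ + 7.752 × 10⁻⁴ = 1.0032 × 10⁻³, so Δρ ≈ 1.027 kg m⁻³.
N² = (g/ρ₀)·Δρ/Δz = g·(Δρ/ρ₀)/Δz = 9.81 × 1.0032 × 10⁻³ / 38 = 2.5898 × 10⁻⁴ s⁻².
N = √(2.5898 × 10⁻⁴) = 0.016093 rad s⁻¹ ≈ 0.0161 rad s⁻¹.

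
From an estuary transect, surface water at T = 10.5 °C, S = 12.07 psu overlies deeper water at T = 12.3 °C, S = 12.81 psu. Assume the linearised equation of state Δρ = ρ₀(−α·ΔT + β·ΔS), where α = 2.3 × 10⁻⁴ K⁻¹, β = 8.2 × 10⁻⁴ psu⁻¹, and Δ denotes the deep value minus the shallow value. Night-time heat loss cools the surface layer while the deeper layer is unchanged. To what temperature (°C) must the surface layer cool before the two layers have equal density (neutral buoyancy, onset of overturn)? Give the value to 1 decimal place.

9.7 °C

Neutral buoyancy requires Δρ = 0, i.e. −α(T_deep − T_surf′) + β(S_deep − S_surf) = 0.
T_surf′ = T_deep − (β/α)·ΔS = 12.3 − (8.2 × 10⁻⁴/2.3 × 10⁻⁴)·(+0.74) = 9.662 °C.
Cooling required: 10.5 − (9.662) = 0.838 °C.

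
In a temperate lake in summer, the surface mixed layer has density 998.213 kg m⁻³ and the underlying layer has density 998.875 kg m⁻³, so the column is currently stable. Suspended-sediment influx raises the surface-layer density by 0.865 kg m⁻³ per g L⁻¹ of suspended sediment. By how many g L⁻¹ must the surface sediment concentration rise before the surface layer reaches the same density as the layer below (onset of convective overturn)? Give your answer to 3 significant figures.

Density deficit of the surface layer: 998.875 − 998.213 = 0.662 kg m⁻³.
Required change = 0.662 / 0.865 = 0.765 g L⁻¹.

0.765 g L⁻¹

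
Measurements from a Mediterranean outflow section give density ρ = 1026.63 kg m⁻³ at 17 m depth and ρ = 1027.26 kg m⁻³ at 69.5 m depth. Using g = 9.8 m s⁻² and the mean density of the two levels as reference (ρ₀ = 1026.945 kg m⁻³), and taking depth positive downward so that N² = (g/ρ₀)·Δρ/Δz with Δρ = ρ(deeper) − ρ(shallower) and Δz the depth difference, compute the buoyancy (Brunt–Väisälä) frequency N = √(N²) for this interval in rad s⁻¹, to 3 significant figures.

0.0107 rad s⁻¹

Δρ = 1027.26 − 1026.63 = 0.63 kg m⁻³ over Δz = 69.5 − 17 = 52.5 m.
N² = (9.8/1026.945) × (0.63/52.5) = 1.1451 × 10⁻⁴ s⁻².
N = √(1.1451 × 10⁻⁴) = 0.010701 rad s⁻¹ ≈ 0.0107 rad s⁻¹.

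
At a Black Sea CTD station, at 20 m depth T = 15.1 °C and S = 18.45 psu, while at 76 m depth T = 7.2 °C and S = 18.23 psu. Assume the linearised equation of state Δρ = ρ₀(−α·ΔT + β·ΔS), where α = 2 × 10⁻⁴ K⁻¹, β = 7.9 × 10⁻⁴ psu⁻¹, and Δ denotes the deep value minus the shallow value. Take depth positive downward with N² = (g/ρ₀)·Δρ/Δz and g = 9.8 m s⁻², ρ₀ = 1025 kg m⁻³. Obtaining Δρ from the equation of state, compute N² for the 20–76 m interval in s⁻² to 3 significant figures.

2.46 × 10⁻⁴ s⁻²

ΔT = -7.9 K, ΔS = -0.22 psu (deep − shallow).
Δρ/ρ₀ = −αΔT + βΔS = 1.58 × 10⁻³ − 1.738 × 10⁻⁴ = 1.4062 × 10⁻³, so Δρ ≈ 1.441 kg m⁻³.
N² = (g/ρ₀)·Δρ/Δz = g·(Δρ/ρ₀)/Δz = 9.8 × 1.4062 × 10⁻³ / 56 = 2.4609 × 10⁻⁴ s⁻² ≈ 2.46 × 10⁻⁴ s⁻².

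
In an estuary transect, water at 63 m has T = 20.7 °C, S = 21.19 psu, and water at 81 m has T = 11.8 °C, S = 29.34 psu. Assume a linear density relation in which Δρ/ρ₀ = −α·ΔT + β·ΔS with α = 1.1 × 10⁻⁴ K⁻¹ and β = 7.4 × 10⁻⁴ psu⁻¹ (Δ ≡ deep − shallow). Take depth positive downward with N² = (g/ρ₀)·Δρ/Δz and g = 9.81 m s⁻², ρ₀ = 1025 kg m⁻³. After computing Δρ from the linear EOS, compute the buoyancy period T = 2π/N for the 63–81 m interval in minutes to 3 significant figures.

ΔT = -8.9 K, ΔS = +8.15 psu (deep − shallow).
Δρ/ρ₀ = −αΔT + βΔS = 9.79 × 10⁻⁴ + 6.031 × 10⁻³ = 7.01 × 10⁻³, so Δρ ≈ 7.185 kg m⁻³.
N² = (g/ρ₀)·Δρ/Δz = g·(Δρ/ρ₀)/Δz = 9.81 × 7.01 × 10⁻³ / 18 = 3.8204 × 10⁻³ s⁻².
N = √(3.8204 × 10⁻³) = 0.061809 rad s⁻¹ → T = 2π/N = 101.65 s = 1.6942 min ≈ 1.69 min.

1.69 min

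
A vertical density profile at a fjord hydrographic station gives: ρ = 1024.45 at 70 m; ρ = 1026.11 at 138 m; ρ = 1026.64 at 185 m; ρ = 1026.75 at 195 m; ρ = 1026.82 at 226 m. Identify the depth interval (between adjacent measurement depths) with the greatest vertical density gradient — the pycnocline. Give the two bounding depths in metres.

Compute the density gradient over each adjacent pair:
  70–138 m: Δρ/Δz = 1.66/68 = 0.024 kg m⁻⁴
  138–185 m: Δρ/Δz = 0.53/47 = 0.011 kg m⁻⁴
  185–195 m: Δρ/Δz = 0.11/10 = 0.011 kg m⁻⁴
  195–226 m: Δρ/Δz = 0.07/31 = 2.3 × 10⁻³ kg m⁻⁴
The largest gradient is in the 70–138 m interval — the pycnocline.

70–138 m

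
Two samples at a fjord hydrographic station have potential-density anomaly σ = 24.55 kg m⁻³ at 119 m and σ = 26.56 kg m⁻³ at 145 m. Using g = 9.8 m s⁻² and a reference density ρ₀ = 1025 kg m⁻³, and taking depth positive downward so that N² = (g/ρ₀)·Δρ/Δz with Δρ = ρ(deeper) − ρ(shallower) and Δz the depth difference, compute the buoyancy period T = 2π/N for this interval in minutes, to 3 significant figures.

3.85 min

Δρ = 1026.56 − 1024.55 = 2.01 kg m⁻³ over Δz = 145 − 119 = 26 m.
N² = (9.8/1025) × (2.01/26) = 7.3914 × 10⁻⁴ s⁻².
N = √(7.3914 × 10⁻⁴) = 0.027187 rad s⁻¹, so T = 2π/N = 231.11 s = 3.8518 min ≈ 3.85 min.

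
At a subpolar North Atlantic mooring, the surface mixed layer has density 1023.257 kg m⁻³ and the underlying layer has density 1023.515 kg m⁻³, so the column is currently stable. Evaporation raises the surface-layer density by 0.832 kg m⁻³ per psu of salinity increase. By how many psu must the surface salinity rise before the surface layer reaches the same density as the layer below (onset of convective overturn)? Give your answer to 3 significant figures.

0.310 psu

Density deficit of the surface layer: 1023.515 − 1023.257 = 0.258 kg m⁻³.
Required change = 0.258 / 0.832 = 0.310 psu.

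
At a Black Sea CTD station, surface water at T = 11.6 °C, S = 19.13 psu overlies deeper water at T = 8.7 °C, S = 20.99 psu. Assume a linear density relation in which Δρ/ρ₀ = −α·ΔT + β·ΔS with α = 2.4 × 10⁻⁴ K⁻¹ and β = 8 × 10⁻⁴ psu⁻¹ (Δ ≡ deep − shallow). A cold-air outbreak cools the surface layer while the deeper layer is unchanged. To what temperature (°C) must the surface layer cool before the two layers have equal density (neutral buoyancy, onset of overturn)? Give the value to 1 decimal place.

Neutral buoyancy requires Δρ = 0, i.e. −α(T_deep − T_surf′) + β(S_deep − S_surf) = 0.
T_surf′ = T_deep − (β/α)·ΔS = 8.7 − (8 × 10⁻⁴/2.4 × 10⁻⁴)·(+1.86) = 2.500 °C.
Cooling required: 11.6 − (2.500) = 9.100 °C.

2.5 °C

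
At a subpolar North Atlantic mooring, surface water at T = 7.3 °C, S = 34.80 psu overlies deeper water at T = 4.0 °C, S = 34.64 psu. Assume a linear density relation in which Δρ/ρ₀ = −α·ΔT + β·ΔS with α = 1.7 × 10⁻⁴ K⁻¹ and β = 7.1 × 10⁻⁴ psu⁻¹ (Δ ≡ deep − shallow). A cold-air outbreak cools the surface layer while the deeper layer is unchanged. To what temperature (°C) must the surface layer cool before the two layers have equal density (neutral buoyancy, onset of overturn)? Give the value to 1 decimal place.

Neutral buoyancy requires Δρ = 0, i.e. −α(T_deep − T_surf′) + β(S_deep − S_surf) = 0.
T_surf′ = T_deep − (β/α)·ΔS = 4.0 − (7.1 × 10⁻⁴/1.7 × 10⁻⁴)·(-0.16) = 4.668 °C.
Cooling required: 7.3 − (4.668) = 2.632 °C.

4.7 °C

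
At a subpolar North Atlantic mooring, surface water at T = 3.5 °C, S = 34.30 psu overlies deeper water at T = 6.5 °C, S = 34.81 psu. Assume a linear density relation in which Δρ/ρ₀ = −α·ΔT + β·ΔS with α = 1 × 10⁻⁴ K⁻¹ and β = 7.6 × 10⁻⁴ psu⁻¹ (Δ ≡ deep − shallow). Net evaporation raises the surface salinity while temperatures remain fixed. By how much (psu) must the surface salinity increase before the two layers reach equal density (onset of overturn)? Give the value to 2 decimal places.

Neutral buoyancy requires −α(T_deep − T_surf) + β(S_deep − S_surf′) = 0.
S_surf′ = S_deep − (α/β)·ΔT = 34.81 − (1 × 10⁻⁴/7.6 × 10⁻⁴)·(+3.0) = 34.4153 psu.
Increase required: 34.4153 − 34.30 = 0.1153 psu.

0.12 psu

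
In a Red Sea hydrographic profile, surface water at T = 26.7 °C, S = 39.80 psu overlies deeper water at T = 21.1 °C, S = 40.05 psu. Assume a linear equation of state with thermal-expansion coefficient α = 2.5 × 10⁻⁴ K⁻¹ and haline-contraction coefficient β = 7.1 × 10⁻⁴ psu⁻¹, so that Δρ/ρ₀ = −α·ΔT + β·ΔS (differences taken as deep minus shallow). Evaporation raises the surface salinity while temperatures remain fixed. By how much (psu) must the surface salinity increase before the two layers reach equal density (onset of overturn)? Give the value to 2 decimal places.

Neutral buoyancy requires −α(T_deep − T_surf) + β(S_deep − S_surf′) = 0.
S_surf′ = S_deep − (α/β)·ΔT = 40.05 − (2.5 × 10⁻⁴/7.1 × 10⁻⁴)·(-5.6) = 42.0218 psu.
Increase required: 42.0218 − 39.80 = 2.2218 psu.

2.22 psu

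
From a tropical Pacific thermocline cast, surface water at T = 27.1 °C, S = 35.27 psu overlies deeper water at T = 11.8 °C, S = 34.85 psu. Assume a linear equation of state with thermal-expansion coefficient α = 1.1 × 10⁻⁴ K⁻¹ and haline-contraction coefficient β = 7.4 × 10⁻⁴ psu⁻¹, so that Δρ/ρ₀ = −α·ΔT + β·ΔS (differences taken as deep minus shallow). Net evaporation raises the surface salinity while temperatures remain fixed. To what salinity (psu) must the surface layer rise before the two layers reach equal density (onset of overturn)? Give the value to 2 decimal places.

Neutral buoyancy requires −α(T_deep − T_surf) + β(S_deep − S_surf′) = 0.
S_surf′ = S_deep − (α/β)·ΔT = 34.85 − (1.1 × 10⁻⁴/7.4 × 10⁻⁴)·(-15.3) = 37.1243 psu.
Increase required: 37.1243 − 35.27 = 1.8543 psu.

37.12 psu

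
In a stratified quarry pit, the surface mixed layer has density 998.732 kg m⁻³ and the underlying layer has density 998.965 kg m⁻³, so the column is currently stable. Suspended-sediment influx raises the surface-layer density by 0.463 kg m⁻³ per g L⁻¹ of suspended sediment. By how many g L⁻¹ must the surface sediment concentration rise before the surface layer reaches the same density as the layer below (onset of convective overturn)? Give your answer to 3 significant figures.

Density deficit of the surface layer: 998.965 − 998.732 = 0.233 kg m⁻³.
Required change = 0.233 / 0.463 = 0.503 g L⁻¹.

0.503 g L⁻¹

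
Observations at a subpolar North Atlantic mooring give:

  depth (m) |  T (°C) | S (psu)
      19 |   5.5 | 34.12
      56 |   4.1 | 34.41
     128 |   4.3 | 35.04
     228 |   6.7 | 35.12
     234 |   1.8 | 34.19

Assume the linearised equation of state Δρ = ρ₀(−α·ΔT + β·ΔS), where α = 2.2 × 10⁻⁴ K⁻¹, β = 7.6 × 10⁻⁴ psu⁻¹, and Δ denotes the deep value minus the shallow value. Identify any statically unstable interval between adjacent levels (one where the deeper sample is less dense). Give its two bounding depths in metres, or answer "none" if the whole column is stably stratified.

Evaluate Δρ/ρ₀ = −αΔT + βΔS across each adjacent pair:
  19–56 m: −αΔT+βΔS = −(2.2 × 10⁻⁴)(-1.4)+(7.6 × 10⁻⁴)(+0.29) = 5.3 × 10⁻⁴ → stable
  56–128 m: −αΔT+βΔS = −(2.2 × 10⁻⁴)(+0.2)+(7.6 × 10⁻⁴)(+0.63) = 4.3 × 10⁻⁴ → stable
  128–228 m: −αΔT+βΔS = −(2.2 × 10⁻⁴)(+2.4)+(7.6 × 10⁻⁴)(+0.08) = -4.7 × 10⁻⁴ → UNSTABLE
  228–234 m: −αΔT+βΔS = −(2.2 × 10⁻⁴)(-4.9)+(7.6 × 10⁻⁴)(-0.93) = 3.7 × 10⁻⁴ → stable
The 128–228 m interval has Δρ < 0: lighter water underlies denser water.

128–228 m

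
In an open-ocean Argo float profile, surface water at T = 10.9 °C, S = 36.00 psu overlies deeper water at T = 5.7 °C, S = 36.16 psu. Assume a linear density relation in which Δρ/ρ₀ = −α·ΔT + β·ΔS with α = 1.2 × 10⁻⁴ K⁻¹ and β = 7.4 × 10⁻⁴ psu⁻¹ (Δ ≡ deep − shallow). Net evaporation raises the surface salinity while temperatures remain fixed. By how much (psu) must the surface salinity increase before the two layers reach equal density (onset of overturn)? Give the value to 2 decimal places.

Neutral buoyancy requires −α(T_deep − T_surf) + β(S_deep − S_surf′) = 0.
S_surf′ = S_deep − (α/β)·ΔT = 36.16 − (1.2 × 10⁻⁴/7.4 × 10⁻⁴)·(-5.2) = 37.0032 psu.
Increase required: 37.0032 − 36.00 = 1.0032 psu.

1.00 psu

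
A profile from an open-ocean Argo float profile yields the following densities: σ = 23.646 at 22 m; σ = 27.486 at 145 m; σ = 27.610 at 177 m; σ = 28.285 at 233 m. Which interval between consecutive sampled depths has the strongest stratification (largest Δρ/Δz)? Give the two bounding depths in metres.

22–145 m

Compute the density gradient over each adjacent pair:
  22–145 m: Δρ/Δz = 3.840/123 = 0.031 kg m⁻⁴
  145–177 m: Δρ/Δz = 0.124/32 = 3.9 × 10⁻³ kg m⁻⁴
  177–233 m: Δρ/Δz = 0.675/56 = 0.012 kg m⁻⁴
The largest gradient is in the 22–145 m interval — the pycnocline.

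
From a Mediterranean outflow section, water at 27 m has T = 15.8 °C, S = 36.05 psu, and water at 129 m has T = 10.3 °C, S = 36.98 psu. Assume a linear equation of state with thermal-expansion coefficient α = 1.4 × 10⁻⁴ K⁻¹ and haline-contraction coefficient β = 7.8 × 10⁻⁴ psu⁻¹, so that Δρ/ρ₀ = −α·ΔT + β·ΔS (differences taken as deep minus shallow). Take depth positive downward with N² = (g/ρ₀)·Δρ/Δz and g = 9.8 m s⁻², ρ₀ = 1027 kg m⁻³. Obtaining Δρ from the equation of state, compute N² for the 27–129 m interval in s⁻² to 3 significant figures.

1.44 × 10⁻⁴ s⁻²

ΔT = -5.5 K, ΔS = +0.93 psu (deep − shallow).
Δρ/ρ₀ = −αΔT + βΔS = 7.70 × 10⁻⁴ + 7.254 × 10⁻⁴ = 1.4954 × 10⁻³, so Δρ ≈ 1.536 kg m⁻³.
N² = (g/ρ₀)·Δρ/Δz = g·(Δρ/ρ₀)/Δz = 9.8 × 1.4954 × 10⁻³ / 102 = 1.4368 × 10⁻⁴ s⁻² ≈ 1.44 × 10⁻⁴ s⁻².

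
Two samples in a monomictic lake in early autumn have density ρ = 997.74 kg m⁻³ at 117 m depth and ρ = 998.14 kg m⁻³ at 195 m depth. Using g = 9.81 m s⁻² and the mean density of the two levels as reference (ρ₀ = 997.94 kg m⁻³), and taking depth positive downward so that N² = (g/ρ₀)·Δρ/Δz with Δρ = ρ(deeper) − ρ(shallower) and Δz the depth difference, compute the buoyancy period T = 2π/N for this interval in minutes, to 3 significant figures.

Δρ = 998.14 − 997.74 = 0.40 kg m⁻³ over Δz = 195 − 117 = 78 m.
N² = (9.81/997.94) × (0.40/78) = 5.0412 × 10⁻⁵ s⁻².
N = √(5.0412 × 10⁻⁵) = 7.1001 × 10⁻³ rad s⁻¹, so T = 2π/N = 884.94 s = 14.749 min ≈ 14.7 min.

14.7 min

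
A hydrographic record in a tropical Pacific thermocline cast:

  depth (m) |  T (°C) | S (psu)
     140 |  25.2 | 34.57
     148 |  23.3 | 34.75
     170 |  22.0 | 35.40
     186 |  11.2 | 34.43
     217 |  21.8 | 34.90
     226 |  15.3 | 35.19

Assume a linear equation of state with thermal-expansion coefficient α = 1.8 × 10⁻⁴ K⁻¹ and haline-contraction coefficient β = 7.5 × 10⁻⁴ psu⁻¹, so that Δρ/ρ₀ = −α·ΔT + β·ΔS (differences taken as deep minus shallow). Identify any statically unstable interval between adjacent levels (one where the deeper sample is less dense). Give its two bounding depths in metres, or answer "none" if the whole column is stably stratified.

Evaluate Δρ/ρ₀ = −αΔT + βΔS across each adjacent pair:
  140–148 m: −αΔT+βΔS = −(1.8 × 10⁻⁴)(-1.9)+(7.5 × 10⁻⁴)(+0.18) = 4.8 × 10⁻⁴ → stable
  148–170 m: −αΔT+βΔS = −(1.8 × 10⁻⁴)(-1.3)+(7.5 × 10⁻⁴)(+0.65) = 7.2 × 10⁻⁴ → stable
  170–186 m: −αΔT+βΔS = −(1.8 × 10⁻⁴)(-10.8)+(7.5 × 10⁻⁴)(-0.97) = 1.2 × 10⁻³ → stable
  186–217 m: −αΔT+βΔS = −(1.8 × 10⁻⁴)(+10.6)+(7.5 × 10⁻⁴)(+0.47) = -1.6 × 10⁻³ → UNSTABLE
  217–226 m: −αΔT+βΔS = −(1.8 × 10⁻⁴)(-6.5)+(7.5 × 10⁻⁴)(+0.29) = 1.4 × 10⁻³ → stable
The 186–217 m interval has Δρ < 0: lighter water underlies denser water.

186–217 m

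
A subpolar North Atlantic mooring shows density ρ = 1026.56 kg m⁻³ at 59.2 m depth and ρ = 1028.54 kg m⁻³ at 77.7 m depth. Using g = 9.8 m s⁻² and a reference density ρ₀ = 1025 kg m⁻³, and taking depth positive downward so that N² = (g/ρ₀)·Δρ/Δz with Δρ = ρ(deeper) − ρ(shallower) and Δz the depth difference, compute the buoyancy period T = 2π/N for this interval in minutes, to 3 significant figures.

Δρ = 1028.54 − 1026.56 = 1.98 kg m⁻³ over Δz = 77.7 − 59.2 = 18.5 m.
N² = (9.8/1025) × (1.98/18.5) = 1.0233 × 10⁻³ s⁻².
N = √(1.0233 × 10⁻³) = 0.031989 rad s⁻¹, so T = 2π/N = 196.42 s = 3.2737 min ≈ 3.27 min.

3.27 min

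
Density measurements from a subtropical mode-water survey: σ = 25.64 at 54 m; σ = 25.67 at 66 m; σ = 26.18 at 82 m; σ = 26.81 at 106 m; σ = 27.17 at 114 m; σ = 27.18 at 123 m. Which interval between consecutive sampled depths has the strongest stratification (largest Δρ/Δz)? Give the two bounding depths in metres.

106–114 m

Compute the density gradient over each adjacent pair:
  54–66 m: Δρ/Δz = 0.03/12 = 2.5 × 10⁻³ kg m⁻⁴
  66–82 m: Δρ/Δz = 0.51/16 = 0.032 kg m⁻⁴
  82–106 m: Δρ/Δz = 0.63/24 = 0.026 kg m⁻⁴
  106–114 m: Δρ/Δz = 0.36/8 = 0.045 kg m⁻⁴
  114–123 m: Δρ/Δz = 0.01/9 = 1.1 × 10⁻³ kg m⁻⁴
The largest gradient is in the 106–114 m interval — the pycnocline.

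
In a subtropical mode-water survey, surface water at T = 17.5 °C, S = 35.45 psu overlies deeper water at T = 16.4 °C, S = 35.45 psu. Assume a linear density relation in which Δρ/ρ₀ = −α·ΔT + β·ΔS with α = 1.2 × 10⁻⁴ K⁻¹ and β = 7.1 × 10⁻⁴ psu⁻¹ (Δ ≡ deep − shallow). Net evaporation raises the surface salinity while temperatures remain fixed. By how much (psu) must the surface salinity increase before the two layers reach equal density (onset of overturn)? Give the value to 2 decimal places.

0.19 psu

Neutral buoyancy requires −α(T_deep − T_surf) + β(S_deep − S_surf′) = 0.
S_surf′ = S_deep − (α/β)·ΔT = 35.45 − (1.2 × 10⁻⁴/7.1 × 10⁻⁴)·(-1.1) = 35.6359 psu.
Increase required: 35.6359 − 35.45 = 0.1859 psu.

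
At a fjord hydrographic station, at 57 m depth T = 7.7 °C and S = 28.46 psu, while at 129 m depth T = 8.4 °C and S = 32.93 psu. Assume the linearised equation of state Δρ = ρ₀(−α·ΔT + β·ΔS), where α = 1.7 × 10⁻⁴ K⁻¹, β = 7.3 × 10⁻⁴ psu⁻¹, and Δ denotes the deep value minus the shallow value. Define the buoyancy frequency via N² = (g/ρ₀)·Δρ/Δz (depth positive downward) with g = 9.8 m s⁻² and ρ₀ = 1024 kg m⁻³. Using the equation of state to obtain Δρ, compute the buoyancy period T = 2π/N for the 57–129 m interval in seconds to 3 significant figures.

ΔT = +0.7 K, ΔS = +4.47 psu (deep − shallow).
Δρ/ρ₀ = −αΔT + βΔS = -1.19 × 10⁻⁴ + 3.2631 × 10⁻³ = 3.1441 × 10⁻³, so Δρ ≈ 3.220 kg m⁻³.
N² = (g/ρ₀)·Δρ/Δz = g·(Δρ/ρ₀)/Δz = 9.8 × 3.1441 × 10⁻³ / 72 = 4.2795 × 10⁻⁴ s⁻².
N = √(4.2795 × 10⁻⁴) = 0.020687 rad s⁻¹ → T = 2π/N = 303.73 s ≈ 304 s.

304 s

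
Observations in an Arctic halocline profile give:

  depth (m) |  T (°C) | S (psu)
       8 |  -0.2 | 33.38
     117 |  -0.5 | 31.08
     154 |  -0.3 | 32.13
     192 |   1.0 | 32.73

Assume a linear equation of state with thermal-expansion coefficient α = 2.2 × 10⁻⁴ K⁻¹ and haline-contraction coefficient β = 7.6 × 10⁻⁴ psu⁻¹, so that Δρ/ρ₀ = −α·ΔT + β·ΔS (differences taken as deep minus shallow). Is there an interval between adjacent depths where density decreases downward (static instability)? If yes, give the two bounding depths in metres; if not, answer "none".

Evaluate Δρ/ρ₀ = −αΔT + βΔS across each adjacent pair:
  8–117 m: −αΔT+βΔS = −(2.2 × 10⁻⁴)(-0.3)+(7.6 × 10⁻⁴)(-2.30) = -1.7 × 10⁻³ → UNSTABLE
  117–154 m: −αΔT+βΔS = −(2.2 × 10⁻⁴)(+0.2)+(7.6 × 10⁻⁴)(+1.05) = 7.5 × 10⁻⁴ → stable
  154–192 m: −αΔT+βΔS = −(2.2 × 10⁻⁴)(+1.3)+(7.6 × 10⁻⁴)(+0.60) = 1.7 × 10⁻⁴ → stable
The 8–117 m interval has Δρ < 0: lighter water underlies denser water.

8–117 m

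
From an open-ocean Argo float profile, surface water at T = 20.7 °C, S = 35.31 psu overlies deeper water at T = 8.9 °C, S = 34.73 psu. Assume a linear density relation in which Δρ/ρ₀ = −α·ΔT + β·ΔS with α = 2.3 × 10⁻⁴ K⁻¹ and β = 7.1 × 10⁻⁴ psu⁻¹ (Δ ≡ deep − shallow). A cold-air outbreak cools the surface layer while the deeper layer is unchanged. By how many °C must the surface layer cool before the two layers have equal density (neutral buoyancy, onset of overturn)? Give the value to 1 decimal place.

Neutral buoyancy requires Δρ = 0, i.e. −α(T_deep − T_surf′) + β(S_deep − S_surf) = 0.
T_surf′ = T_deep − (β/α)·ΔS = 8.9 − (7.1 × 10⁻⁴/2.3 × 10⁻⁴)·(-0.58) = 10.690 °C.
Cooling required: 20.7 − (10.690) = 10.010 °C.

10.0 °C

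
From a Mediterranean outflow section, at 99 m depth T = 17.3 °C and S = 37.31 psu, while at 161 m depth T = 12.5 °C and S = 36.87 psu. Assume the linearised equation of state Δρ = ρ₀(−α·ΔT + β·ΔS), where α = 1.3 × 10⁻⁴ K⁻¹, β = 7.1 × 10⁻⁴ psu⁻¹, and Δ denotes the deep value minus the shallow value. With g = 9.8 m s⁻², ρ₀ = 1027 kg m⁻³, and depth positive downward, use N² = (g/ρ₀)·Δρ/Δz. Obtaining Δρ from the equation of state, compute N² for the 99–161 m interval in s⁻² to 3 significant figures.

ΔT = -4.8 K, ΔS = -0.44 psu (deep − shallow).
Δρ/ρ₀ = −αΔT + βΔS = 6.24 × 10⁻⁴ − 3.124 × 10⁻⁴ = 3.116 × 10⁻⁴, so Δρ ≈ 0.3200 kg m⁻³.
N² = (g/ρ₀)·Δρ/Δz = g·(Δρ/ρ₀)/Δz = 9.8 × 3.116 × 10⁻⁴ / 62 = 4.9253 × 10⁻⁵ s⁻² ≈ 4.93 × 10⁻⁵ s⁻².

4.93 × 10⁻⁵ s⁻²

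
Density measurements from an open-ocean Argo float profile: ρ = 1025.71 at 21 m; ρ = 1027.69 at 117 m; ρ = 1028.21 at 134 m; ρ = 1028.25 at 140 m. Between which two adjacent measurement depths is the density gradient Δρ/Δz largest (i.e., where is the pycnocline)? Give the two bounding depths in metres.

117–134 m

Compute the density gradient over each adjacent pair:
  21–117 m: Δρ/Δz = 1.98/96 = 0.021 kg m⁻⁴
  117–134 m: Δρ/Δz = 0.52/17 = 0.031 kg m⁻⁴
  134–140 m: Δρ/Δz = 0.04/6 = 6.7 × 10⁻³ kg m⁻⁴
The largest gradient is in the 117–134 m interval — the pycnocline.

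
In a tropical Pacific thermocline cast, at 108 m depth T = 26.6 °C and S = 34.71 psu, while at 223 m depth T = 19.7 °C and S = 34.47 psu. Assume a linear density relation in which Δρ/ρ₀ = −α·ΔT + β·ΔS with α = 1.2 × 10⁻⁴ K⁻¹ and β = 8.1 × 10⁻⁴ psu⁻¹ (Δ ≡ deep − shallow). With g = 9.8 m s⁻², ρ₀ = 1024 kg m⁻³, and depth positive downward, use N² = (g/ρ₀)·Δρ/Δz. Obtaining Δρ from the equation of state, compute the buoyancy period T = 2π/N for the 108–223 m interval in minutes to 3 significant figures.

14.3 min

ΔT = -6.9 K, ΔS = -0.24 psu (deep − shallow).
Δρ/ρ₀ = −αΔT + βΔS = 8.28 × 10⁻⁴ − 1.944 × 10⁻⁴ = 6.336 × 10⁻⁴, so Δρ ≈ 0.6488 kg m⁻³.
N² = (g/ρ₀)·Δρ/Δz = g·(Δρ/ρ₀)/Δz = 9.8 × 6.336 × 10⁻⁴ / 115 = 5.3994 × 10⁻⁵ s⁻².
N = √(5.3994 × 10⁻⁵) = 7.3481 × 10⁻³ rad s⁻¹ → T = 2π/N = 855.08 s = 14.251 min ≈ 14.3 min.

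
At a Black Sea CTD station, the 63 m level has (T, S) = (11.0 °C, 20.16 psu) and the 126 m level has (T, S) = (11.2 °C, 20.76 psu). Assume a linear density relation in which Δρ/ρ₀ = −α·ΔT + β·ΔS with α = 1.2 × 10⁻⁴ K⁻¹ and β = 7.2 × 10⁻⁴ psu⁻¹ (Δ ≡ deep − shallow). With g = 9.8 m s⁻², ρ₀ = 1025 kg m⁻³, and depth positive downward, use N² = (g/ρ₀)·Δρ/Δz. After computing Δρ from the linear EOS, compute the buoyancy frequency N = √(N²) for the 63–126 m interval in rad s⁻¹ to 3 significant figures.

7.97 × 10⁻³ rad s⁻¹

ΔT = +0.2 K, ΔS = +0.60 psu (deep − shallow).
Δρ/ρ₀ = −αΔT + βΔS = -2.40 × 10⁻⁵ + 4.32 × 10⁻⁴ = 4.08 × 10⁻⁴, so Δρ ≈ 0.4182 kg m⁻³.
N² = (g/ρ₀)·Δρ/Δz = g·(Δρ/ρ₀)/Δz = 9.8 × 4.08 × 10⁻⁴ / 63 = 6.3467 × 10⁻⁵ s⁻².
N = √(6.3467 × 10⁻⁵) = 7.9666 × 10⁻³ rad s⁻¹ ≈ 7.97 × 10⁻³ rad s⁻¹.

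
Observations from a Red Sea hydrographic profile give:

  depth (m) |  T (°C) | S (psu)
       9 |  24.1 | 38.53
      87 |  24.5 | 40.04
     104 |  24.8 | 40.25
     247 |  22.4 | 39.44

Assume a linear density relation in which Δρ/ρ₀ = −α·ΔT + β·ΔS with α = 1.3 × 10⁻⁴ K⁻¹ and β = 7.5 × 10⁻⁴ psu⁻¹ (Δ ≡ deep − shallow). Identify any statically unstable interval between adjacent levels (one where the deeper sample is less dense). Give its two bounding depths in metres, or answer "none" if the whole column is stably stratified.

104–247 m

Evaluate Δρ/ρ₀ = −αΔT + βΔS across each adjacent pair:
  9–87 m: −αΔT+βΔS = −(1.3 × 10⁻⁴)(+0.4)+(7.5 × 10⁻⁴)(+1.51) = 1.1 × 10⁻³ → stable
  87–104 m: −αΔT+βΔS = −(1.3 × 10⁻⁴)(+0.3)+(7.5 × 10⁻⁴)(+0.21) = 1.2 × 10⁻⁴ → stable
  104–247 m: −αΔT+βΔS = −(1.3 × 10⁻⁴)(-2.4)+(7.5 × 10⁻⁴)(-0.81) = -3.0 × 10⁻⁴ → UNSTABLE
The 104–247 m interval has Δρ < 0: lighter water underlies denser water.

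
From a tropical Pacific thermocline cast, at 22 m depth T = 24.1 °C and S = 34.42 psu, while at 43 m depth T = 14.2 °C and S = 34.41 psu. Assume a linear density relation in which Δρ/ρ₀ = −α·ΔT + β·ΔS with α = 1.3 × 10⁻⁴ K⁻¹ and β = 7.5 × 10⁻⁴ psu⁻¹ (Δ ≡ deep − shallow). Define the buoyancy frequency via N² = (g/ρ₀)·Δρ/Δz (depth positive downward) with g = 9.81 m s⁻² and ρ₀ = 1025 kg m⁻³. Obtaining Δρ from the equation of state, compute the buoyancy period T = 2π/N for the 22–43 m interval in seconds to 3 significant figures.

257 s

ΔT = -9.9 K, ΔS = -0.01 psu (deep − shallow).
Δρ/ρ₀ = −αΔT + βΔS = 1.287 × 10⁻³ − 7.50 × 10⁻⁶ = 1.2795 × 10⁻³, so Δρ ≈ 1.311 kg m⁻³.
N² = (g/ρ₀)·Δρ/Δz = g·(Δρ/ρ₀)/Δz = 9.81 × 1.2795 × 10⁻³ / 21 = 5.9771 × 10⁻⁴ s⁻².
N = √(5.9771 × 10⁻⁴) = 0.024448 rad s⁻¹ → T = 2π/N = 257.00 s ≈ 257 s.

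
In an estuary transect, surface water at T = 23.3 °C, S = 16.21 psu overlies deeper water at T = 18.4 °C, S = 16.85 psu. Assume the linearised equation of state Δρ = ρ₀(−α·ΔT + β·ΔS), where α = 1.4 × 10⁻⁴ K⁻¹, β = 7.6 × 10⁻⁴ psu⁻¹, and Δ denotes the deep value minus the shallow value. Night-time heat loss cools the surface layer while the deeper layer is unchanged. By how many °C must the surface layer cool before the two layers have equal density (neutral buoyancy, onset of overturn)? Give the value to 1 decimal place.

Neutral buoyancy requires Δρ = 0, i.e. −α(T_deep − T_surf′) + β(S_deep − S_surf) = 0.
T_surf′ = T_deep − (β/α)·ΔS = 18.4 − (7.6 × 10⁻⁴/1.4 × 10⁻⁴)·(+0.64) = 14.926 °C.
Cooling required: 23.3 − (14.926) = 8.374 °C.

8.4 °C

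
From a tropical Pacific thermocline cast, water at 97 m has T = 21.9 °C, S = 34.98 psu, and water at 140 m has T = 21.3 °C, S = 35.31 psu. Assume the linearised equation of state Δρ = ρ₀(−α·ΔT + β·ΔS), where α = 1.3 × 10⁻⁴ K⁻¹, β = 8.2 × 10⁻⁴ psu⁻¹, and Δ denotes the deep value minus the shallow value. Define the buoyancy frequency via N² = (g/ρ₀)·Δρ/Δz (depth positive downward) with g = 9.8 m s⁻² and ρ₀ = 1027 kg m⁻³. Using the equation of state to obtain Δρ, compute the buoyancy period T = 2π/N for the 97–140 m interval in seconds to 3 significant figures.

705 s

ΔT = -0.6 K, ΔS = +0.33 psu (deep − shallow).
Δρ/ρ₀ = −αΔT + βΔS = 7.80 × 10⁻⁵ + 2.706 × 10⁻⁴ = 3.486 × 10⁻⁴, so Δρ ≈ 0.3580 kg m⁻³.
N² = (g/ρ₀)·Δρ/Δz = g·(Δρ/ρ₀)/Δz = 9.8 × 3.486 × 10⁻⁴ / 43 = 7.9448 × 10⁻⁵ s⁻².
N = √(7.9448 × 10⁻⁵) = 8.9134 × 10⁻³ rad s⁻¹ → T = 2π/N = 704.91 s ≈ 705 s.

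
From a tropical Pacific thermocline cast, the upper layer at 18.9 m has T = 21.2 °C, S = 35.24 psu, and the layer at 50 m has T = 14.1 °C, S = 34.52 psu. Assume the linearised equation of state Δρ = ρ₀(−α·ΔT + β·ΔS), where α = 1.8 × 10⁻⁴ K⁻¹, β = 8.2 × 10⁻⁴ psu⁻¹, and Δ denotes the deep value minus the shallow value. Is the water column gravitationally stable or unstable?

stable

ΔT = 14.1 − 21.2 = -7.1 K and ΔS = 34.52 − 35.24 = -0.72 psu (deep − shallow).
−αΔT = 1.278 × 10⁻³; βΔS = -5.904 × 10⁻⁴; sum Δρ/ρ₀ = 6.876 × 10⁻⁴.
Δρ/ρ₀ > 0, so Δρ > 0: deeper water is denser → statically stable.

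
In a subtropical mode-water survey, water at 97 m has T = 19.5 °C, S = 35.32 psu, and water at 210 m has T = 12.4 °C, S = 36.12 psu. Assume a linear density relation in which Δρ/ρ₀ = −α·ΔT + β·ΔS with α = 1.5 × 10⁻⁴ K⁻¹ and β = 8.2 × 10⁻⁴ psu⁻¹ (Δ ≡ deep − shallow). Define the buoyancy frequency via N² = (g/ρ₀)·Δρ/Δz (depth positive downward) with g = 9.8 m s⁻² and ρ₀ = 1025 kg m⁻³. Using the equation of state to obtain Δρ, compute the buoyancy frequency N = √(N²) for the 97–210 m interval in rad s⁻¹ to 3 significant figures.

0.0122 rad s⁻¹

ΔT = -7.1 K, ΔS = +0.80 psu (deep − shallow).
Δρ/ρ₀ = −αΔT + βΔS = 1.065 × 10⁻³ + 6.56 × 10⁻⁴ = 1.721 × 10⁻³, so Δρ ≈ 1.764 kg m⁻³.
N² = (g/ρ₀)·Δρ/Δz = g·(Δρ/ρ₀)/Δz = 9.8 × 1.721 × 10⁻³ / 113 = 1.4925 × 10⁻⁴ s⁻².
N = √(1.4925 × 10⁻⁴) = 0.012217 rad s⁻¹ ≈ 0.0122 rad s⁻¹.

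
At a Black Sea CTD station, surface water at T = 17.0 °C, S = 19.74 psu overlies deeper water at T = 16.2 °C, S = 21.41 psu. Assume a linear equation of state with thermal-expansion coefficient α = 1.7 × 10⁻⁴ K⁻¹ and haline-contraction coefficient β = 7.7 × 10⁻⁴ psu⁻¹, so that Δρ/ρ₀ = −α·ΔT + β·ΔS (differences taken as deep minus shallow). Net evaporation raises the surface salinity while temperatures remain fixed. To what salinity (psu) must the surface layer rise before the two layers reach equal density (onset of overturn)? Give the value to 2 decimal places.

21.59 psu

Neutral buoyancy requires −α(T_deep − T_surf) + β(S_deep − S_surf′) = 0.
S_surf′ = S_deep − (α/β)·ΔT = 21.41 − (1.7 × 10⁻⁴/7.7 × 10⁻⁴)·(-0.8) = 21.5866 psu.
Increase required: 21.5866 − 19.74 = 1.8466 psu.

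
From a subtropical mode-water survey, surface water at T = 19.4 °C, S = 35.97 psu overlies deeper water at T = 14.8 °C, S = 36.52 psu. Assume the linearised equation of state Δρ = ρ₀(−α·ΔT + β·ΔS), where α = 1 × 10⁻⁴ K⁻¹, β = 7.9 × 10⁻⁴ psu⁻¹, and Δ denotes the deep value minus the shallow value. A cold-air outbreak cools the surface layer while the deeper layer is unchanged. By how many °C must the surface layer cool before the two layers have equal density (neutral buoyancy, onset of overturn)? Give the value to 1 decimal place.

Neutral buoyancy requires Δρ = 0, i.e. −α(T_deep − T_surf′) + β(S_deep − S_surf) = 0.
T_surf′ = T_deep − (β/α)·ΔS = 14.8 − (7.9 × 10⁻⁴/1 × 10⁻⁴)·(+0.55) = 10.455 °C.
Cooling required: 19.4 − (10.455) = 8.945 °C.

8.9 °C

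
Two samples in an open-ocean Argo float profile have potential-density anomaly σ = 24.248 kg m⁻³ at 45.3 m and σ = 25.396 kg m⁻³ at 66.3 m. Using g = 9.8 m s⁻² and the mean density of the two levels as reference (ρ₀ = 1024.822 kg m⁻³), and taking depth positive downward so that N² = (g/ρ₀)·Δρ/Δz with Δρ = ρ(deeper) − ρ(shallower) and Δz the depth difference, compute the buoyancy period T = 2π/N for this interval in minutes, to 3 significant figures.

4.58 min

Δρ = 1025.396 − 1024.248 = 1.148 kg m⁻³ over Δz = 66.3 − 45.3 = 21 m.
N² = (9.8/1024.822) × (1.148/21) = 5.2276 × 10⁻⁴ s⁻².
N = √(5.2276 × 10⁻⁴) = 0.022864 rad s⁻¹, so T = 2π/N = 274.81 s = 4.5802 min ≈ 4.58 min.
Since Δρ > 0 the layer is stably stratified.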